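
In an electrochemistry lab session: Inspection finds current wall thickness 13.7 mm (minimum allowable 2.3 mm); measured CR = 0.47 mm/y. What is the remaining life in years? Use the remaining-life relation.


Apply the remaining-life relation: RL = (t_current − t_min) / CR
RL = (13.7 − 2.3) / 0.47 = 11.4 / 0.47 = 24.3 years

24.3 years


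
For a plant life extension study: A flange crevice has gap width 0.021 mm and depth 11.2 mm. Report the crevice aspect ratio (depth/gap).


Aspect ratio = depth / gap
Ratio = 11.2 / 0.021 = 533.3

533.3


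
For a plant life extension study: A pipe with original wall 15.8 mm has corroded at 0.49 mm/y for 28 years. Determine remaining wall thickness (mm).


Remaining wall = original − CR × time
t = 15.8 − 0.49*28 = 15.8 − 13.72 = 2.08 mm

2.08 mm


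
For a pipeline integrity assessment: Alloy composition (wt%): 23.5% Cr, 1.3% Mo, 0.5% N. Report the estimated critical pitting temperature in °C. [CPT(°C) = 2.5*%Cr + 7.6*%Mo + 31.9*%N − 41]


Apply the ASTM G48 empirical CPT estimate: CPT(°C) = 2.5*%Cr + 7.6*%Mo + 31.9*%N − 41
2.5*23.5 = 58.75; 7.6*1.3 = 9.88; 31.9*0.5 = 15.95
CPT = 58.75 + 9.88 + 15.95 − 41 = 43.58 °C
Rounded to 0.1 °C: CPT ≈ 43.6 °C

43.6 °C


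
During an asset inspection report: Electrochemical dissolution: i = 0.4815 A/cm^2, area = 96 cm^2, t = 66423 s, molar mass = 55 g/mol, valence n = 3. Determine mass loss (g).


Apply Faraday's law: m = i*A*t*M / (n*F)
Total charge passed Q = i*A*t = 0.4815*96*66423 = 3070336.752 C
m = Q*M/(n*F) = 3070336.752*55/(3*96485) = 583.402 g

583.402 g


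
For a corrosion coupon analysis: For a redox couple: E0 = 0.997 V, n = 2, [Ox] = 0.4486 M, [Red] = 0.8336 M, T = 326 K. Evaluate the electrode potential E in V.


Apply the Nernst equation: E = E0 + (RT/nF)*ln([Ox]/[Red])
Step 1: RT/nF = 8.314*326/(2*96485) = 0.01404552 V
Step 2: [Ox]/[Red] = 0.4486/0.8336 = 0.538148
Step 3: ln(0.538148) = -0.619622
Step 4: correction = 0.01404552 * -0.619622 = -0.009 V
E = 0.997 + -0.009 = 0.988 V

0.988 V


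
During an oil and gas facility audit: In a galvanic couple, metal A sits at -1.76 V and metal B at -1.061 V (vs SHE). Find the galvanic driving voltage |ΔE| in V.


Driving voltage is the absolute potential difference.
|ΔE| = |-1.76 − (-1.061)| = 0.699 V

0.699 V


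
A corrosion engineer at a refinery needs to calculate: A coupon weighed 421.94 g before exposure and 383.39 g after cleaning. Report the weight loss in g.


Weight loss = initial − final
WL = 421.94 − 383.39 = 38.55 g

38.55 g


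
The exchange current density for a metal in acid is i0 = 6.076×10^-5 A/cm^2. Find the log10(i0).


i0 = 6.076×10^-5 A/cm^2
log10(i0) = -4.216

-4.216


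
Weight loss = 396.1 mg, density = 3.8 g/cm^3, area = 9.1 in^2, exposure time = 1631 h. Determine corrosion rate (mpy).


Apply the mpy weight-loss relation: CR = 534 * W / (D * A * T)
Numerator: 534 * 396.1 = 211517.4
Denominator: 3.8 * 9.1 * 1631 = 56399.98
CR = 211517.4 / 56399.98 = 3.7503 mpy

3.7503 mpy


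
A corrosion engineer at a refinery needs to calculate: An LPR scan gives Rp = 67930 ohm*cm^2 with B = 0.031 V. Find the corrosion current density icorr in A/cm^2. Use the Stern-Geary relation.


Apply the Stern-Geary relation: icorr = B / Rp
icorr = 0.031 / 67930 = 4.564×10^-7 A/cm^2

4.564×10^-7 A/cm^2


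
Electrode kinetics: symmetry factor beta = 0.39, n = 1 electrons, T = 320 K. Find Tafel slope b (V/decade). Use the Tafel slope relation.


Apply the Tafel slope relation: b = 2.303*R*T/(beta*n*F)
Numerator: 2.303 * 8.314 * 320 = 6127.09
Denominator: 0.39 * 1 * 96485 = 37629.15
b = 6127.09 / 37629.15 = 0.1628 V/decade

0.1628 V/decade


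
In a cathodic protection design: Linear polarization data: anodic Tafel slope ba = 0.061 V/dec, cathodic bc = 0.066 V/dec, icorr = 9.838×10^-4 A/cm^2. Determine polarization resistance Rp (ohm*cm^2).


Apply the Stern-Geary equation: Rp = ba*bc / (2.303*icorr*(ba+bc))
ba*bc = 0.061*0.066 = 0.004026
ba+bc = 0.127; 2.303*icorr*(ba+bc) = 2.303*9.838×10^-4*0.127 = 2.8774281×10^-4
Rp = 0.004026 / 2.8774281×10^-4 = 13.99 ohm*cm^2

13.99 ohm*cm^2


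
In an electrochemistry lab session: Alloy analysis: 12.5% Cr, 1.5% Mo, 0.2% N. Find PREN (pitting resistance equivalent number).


Apply the PREN formula: PREN = Cr + 3.3*Mo + 16*N
PREN = 12.5 + 3.3*1.5 + 16*0.2
PREN = 12.5 + 4.95 + 3.2 = 20.65

20.65


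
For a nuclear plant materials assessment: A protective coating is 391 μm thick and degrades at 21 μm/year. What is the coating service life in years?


Service life = thickness / degradation rate
Life = 391 / 21 = 18.6 years

18.6 years


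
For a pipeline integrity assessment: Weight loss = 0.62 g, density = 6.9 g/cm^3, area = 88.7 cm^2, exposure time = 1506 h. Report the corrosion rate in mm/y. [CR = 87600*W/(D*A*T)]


Apply the mm/y weight-loss relation: CR = 87600 * W / (D * A * T)
Numerator: 87600 * 0.62 = 54312.0
Denominator: 6.9 * 88.7 * 1506 = 921717.18
CR = 54312.0 / 921717.18 = 0.05892 mm/y

0.05892 mm/y


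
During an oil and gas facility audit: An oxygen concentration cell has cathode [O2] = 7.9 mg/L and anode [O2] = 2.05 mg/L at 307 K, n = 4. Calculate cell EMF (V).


Apply the Nernst concentration-cell relation: E = (RT/nF)*ln(C_cathode/C_anode)
RT/nF = 8.314*307/(4*96485) = 0.00661346 V
ln(7.9/2.05) = 1.34902
E = 0.00661346 * 1.34902 = 0.00892 V

0.00892 V


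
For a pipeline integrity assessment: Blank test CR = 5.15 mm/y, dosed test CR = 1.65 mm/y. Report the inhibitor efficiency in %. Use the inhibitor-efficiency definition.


Apply the inhibitor-efficiency definition: IE = (CR_blank − CR_inh)/CR_blank × 100
IE = (5.15 − 1.65) / 5.15 × 100
IE = 3.5 / 5.15 × 100 = 68.0 %

68.0 %


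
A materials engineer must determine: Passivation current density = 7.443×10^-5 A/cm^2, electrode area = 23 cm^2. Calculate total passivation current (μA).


I = i_pass * A, then convert A → μA (×10^6)
I = 7.443×10^-5 * 23 * 10^6 = 1711.89 μA

1711.89 μA


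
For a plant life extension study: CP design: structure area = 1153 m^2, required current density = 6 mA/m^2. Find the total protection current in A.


I = area * current density, then convert mA → A (÷1000)
I = 1153 * 6 / 1000 = 6.92 A

6.92 A


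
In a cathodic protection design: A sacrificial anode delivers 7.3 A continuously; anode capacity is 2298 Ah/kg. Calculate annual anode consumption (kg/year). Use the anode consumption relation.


Annual consumption = current * hours per year / capacity
Rate = 7.3 * 8760 / 2298 = 27.8 kg/year

27.8 kg/year


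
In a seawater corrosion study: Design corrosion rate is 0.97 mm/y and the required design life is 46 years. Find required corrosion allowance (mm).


Corrosion allowance = CR × design life
CA = 0.97 * 46 = 44.62 mm

44.62 mm


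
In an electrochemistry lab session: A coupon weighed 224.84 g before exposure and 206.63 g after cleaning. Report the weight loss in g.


Weight loss = initial − final
WL = 224.84 − 206.63 = 18.21 g

18.21 g


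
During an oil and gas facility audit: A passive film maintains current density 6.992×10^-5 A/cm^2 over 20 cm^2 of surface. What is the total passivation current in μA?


I = i_pass * A, then convert A → μA (×10^6)
I = 6.992×10^-5 * 20 * 10^6 = 1398.4 μA

1398.4 μA


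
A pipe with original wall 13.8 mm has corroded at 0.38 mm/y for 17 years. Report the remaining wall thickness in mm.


Remaining wall = original − CR × time
t = 13.8 − 0.38*17 = 13.8 − 6.46 = 7.34 mm

7.34 mm


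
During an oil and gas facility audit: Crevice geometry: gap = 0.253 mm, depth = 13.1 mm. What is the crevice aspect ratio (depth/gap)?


Aspect ratio = depth / gap
Ratio = 13.1 / 0.253 = 51.8

51.8


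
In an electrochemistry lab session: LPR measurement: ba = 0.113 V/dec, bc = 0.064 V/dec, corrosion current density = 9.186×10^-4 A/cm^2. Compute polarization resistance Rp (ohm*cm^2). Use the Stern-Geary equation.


Apply the Stern-Geary equation: Rp = ba*bc / (2.303*icorr*(ba+bc))
ba*bc = 0.113*0.064 = 0.007232
ba+bc = 0.177; 2.303*icorr*(ba+bc) = 2.303*9.186×10^-4*0.177 = 3.7444984×10^-4
Rp = 0.007232 / 3.7444984×10^-4 = 19.3 ohm*cm^2

19.3 ohm*cm^2


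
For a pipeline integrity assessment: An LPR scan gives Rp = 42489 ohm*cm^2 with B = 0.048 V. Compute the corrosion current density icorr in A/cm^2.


Apply the Stern-Geary relation: icorr = B / Rp
icorr = 0.048 / 42489 = 1.13×10^-6 A/cm^2

1.13×10^-6 A/cm^2


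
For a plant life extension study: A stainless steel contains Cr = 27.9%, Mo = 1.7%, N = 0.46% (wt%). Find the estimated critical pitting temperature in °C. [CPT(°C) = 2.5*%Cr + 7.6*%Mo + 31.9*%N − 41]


Apply the ASTM G48 empirical CPT estimate: CPT(°C) = 2.5*%Cr + 7.6*%Mo + 31.9*%N − 41
2.5*27.9 = 69.75; 7.6*1.7 = 12.92; 31.9*0.46 = 14.674
CPT = 69.75 + 12.92 + 14.674 − 41 = 56.344 °C
Rounded to 0.1 °C: CPT ≈ 56.3 °C

56.3 °C


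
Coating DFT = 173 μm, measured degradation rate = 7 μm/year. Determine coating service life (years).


Service life = thickness / degradation rate
Life = 173 / 7 = 24.7 years

24.7 years


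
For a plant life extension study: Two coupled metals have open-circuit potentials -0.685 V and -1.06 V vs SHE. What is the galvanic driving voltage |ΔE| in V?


Driving voltage is the absolute potential difference.
|ΔE| = |-0.685 − (-1.06)| = 0.375 V

0.375 V


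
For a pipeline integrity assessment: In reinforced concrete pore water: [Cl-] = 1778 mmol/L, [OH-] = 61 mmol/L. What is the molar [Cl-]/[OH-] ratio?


Threshold parameter = [Cl-] / [OH-] (molar basis; both in mmol/L, so units cancel)
Ratio = 1778 / 61 = 29.15

29.15


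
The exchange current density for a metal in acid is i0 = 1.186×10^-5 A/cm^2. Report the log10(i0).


i0 = 1.186×10^-5 A/cm^2
log10(i0) = -4.926

-4.926


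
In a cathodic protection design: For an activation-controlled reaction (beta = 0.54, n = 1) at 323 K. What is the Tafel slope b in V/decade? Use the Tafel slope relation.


Apply the Tafel slope relation: b = 2.303*R*T/(beta*n*F)
Numerator: 2.303 * 8.314 * 323 = 6184.53
Denominator: 0.54 * 1 * 96485 = 52101.9
b = 6184.53 / 52101.9 = 0.119 V/decade

0.119 V/decade


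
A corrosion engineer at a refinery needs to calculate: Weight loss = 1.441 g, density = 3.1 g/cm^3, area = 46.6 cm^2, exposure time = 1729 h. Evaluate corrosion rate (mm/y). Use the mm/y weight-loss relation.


Apply the mm/y weight-loss relation: CR = 87600 * W / (D * A * T)
Numerator: 87600 * 1.441 = 126231.6
Denominator: 3.1 * 46.6 * 1729 = 249771.34
CR = 126231.6 / 249771.34 = 0.5054 mm/y

0.5054 mm/y


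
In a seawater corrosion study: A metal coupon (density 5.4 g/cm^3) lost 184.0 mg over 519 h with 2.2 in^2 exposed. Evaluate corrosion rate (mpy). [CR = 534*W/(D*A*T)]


Apply the mpy weight-loss relation: CR = 534 * W / (D * A * T)
Numerator: 534 * 184.0 = 98256.0
Denominator: 5.4 * 2.2 * 519 = 6165.72
CR = 98256.0 / 6165.72 = 15.936 mpy

15.936 mpy


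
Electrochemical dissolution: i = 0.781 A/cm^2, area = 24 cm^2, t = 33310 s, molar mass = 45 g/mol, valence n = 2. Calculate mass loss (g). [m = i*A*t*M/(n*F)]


Apply Faraday's law: m = i*A*t*M / (n*F)
Total charge passed Q = i*A*t = 0.781*24*33310 = 624362.64 C
m = Q*M/(n*F) = 624362.64*45/(2*96485) = 145.59941 g

145.59941 g


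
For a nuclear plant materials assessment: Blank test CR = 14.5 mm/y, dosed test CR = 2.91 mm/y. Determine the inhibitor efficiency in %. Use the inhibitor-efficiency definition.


Apply the inhibitor-efficiency definition: IE = (CR_blank − CR_inh)/CR_blank × 100
IE = (14.5 − 2.91) / 14.5 × 100
IE = 11.59 / 14.5 × 100 = 79.9 %

79.9 %


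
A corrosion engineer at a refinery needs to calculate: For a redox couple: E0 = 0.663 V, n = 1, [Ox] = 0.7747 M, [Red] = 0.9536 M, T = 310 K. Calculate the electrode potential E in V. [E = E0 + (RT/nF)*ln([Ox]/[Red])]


Apply the Nernst equation: E = E0 + (RT/nF)*ln([Ox]/[Red])
Step 1: RT/nF = 8.314*310/(1*96485) = 0.02671234 V
Step 2: [Ox]/[Red] = 0.7747/0.9536 = 0.812395
Step 3: ln(0.812395) = -0.207769
Step 4: correction = 0.02671234 * -0.207769 = -0.0055 V
E = 0.663 + -0.0055 = 0.6575 V

0.6575 V


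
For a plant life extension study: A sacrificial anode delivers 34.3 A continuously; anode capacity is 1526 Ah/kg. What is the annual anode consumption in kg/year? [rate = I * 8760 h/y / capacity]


Annual consumption = current * hours per year / capacity
Rate = 34.3 * 8760 / 1526 = 196.9 kg/year

196.9 kg/year


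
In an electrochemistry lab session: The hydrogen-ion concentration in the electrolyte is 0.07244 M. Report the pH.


pH = −log10[H+]
pH = −log10(0.07244) = 1.14

1.14


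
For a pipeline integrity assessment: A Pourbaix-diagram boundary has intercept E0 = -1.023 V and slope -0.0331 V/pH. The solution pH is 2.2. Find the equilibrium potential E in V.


Apply the Pourbaix line equation: E = E0 + slope*pH
E = -1.023 + (-0.0331)*2.2 = -1.023 + (-0.07282) = -1.09582 V
Rounded to 3 decimal places: E = -1.096 V

-1.096 V


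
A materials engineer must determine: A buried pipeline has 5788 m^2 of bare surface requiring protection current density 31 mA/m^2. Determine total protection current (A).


I = area * current density, then convert mA → A (÷1000)
I = 5788 * 31 / 1000 = 179.43 A

179.43 A


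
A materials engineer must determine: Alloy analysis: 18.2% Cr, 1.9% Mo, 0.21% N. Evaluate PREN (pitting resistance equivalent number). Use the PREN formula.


Apply the PREN formula: PREN = Cr + 3.3*Mo + 16*N
PREN = 18.2 + 3.3*1.9 + 16*0.21
PREN = 18.2 + 6.27 + 3.36 = 27.83

27.83


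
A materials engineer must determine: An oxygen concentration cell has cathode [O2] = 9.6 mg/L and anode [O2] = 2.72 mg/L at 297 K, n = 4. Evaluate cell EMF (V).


Apply the Nernst concentration-cell relation: E = (RT/nF)*ln(C_cathode/C_anode)
RT/nF = 8.314*297/(4*96485) = 0.00639804 V
ln(9.6/2.72) = 1.26113
E = 0.00639804 * 1.26113 = 0.00807 V

0.00807 V


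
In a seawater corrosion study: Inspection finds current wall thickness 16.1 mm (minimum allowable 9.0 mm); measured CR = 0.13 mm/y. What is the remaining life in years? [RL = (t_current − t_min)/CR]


Apply the remaining-life relation: RL = (t_current − t_min) / CR
RL = (16.1 − 9.0) / 0.13 = 7.1 / 0.13 = 54.6 years

54.6 years


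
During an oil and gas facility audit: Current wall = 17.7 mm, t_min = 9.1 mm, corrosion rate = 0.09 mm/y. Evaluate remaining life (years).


Apply the remaining-life relation: RL = (t_current − t_min) / CR
RL = (17.7 − 9.1) / 0.09 = 8.6 / 0.09 = 95.6 years

95.6 years


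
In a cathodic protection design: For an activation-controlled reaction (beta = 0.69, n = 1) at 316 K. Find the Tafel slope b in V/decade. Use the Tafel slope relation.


Apply the Tafel slope relation: b = 2.303*R*T/(beta*n*F)
Numerator: 2.303 * 8.314 * 316 = 6050.5
Denominator: 0.69 * 1 * 96485 = 66574.65
b = 6050.5 / 66574.65 = 0.091 V/decade

0.091 V/decade


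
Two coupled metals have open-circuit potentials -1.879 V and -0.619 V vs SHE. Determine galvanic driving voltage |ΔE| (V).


Driving voltage is the absolute potential difference.
|ΔE| = |-1.879 − (-0.619)| = 1.26 V

1.26 V


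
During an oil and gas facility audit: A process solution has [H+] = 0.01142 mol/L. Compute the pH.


pH = −log10[H+]
pH = −log10(0.01142) = 1.94

1.94


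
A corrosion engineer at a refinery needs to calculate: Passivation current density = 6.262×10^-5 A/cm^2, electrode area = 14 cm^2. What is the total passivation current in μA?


I = i_pass * A, then convert A → μA (×10^6)
I = 6.262×10^-5 * 14 * 10^6 = 876.68 μA

876.68 μA


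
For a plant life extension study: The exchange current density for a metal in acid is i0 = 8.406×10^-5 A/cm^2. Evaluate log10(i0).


i0 = 8.406×10^-5 A/cm^2
log10(i0) = -4.075

-4.075


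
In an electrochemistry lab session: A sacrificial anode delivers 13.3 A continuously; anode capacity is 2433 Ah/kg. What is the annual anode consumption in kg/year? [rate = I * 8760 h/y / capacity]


Annual consumption = current * hours per year / capacity
Rate = 13.3 * 8760 / 2433 = 47.9 kg/year

47.9 kg/year


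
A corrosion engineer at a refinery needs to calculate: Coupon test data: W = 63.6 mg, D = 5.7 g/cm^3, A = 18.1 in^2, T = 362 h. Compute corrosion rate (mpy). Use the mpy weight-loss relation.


Apply the mpy weight-loss relation: CR = 534 * W / (D * A * T)
Numerator: 534 * 63.6 = 33962.4
Denominator: 5.7 * 18.1 * 362 = 37347.54
CR = 33962.4 / 37347.54 = 0.90936 mpy

0.90936 mpy


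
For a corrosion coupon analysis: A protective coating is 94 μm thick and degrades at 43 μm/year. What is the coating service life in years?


Service life = thickness / degradation rate
Life = 94 / 43 = 2.2 years

2.2 years


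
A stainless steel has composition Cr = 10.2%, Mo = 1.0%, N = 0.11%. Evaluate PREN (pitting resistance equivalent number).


Apply the PREN formula: PREN = Cr + 3.3*Mo + 16*N
PREN = 10.2 + 3.3*1.0 + 16*0.11
PREN = 10.2 + 3.3 + 1.76 = 15.26

15.26


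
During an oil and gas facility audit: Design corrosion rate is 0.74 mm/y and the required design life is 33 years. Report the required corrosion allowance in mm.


Corrosion allowance = CR × design life
CA = 0.74 * 33 = 24.42 mm

24.42 mm


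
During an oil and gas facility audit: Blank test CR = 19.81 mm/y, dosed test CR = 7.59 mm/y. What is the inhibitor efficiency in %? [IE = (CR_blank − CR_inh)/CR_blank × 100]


Apply the inhibitor-efficiency definition: IE = (CR_blank − CR_inh)/CR_blank × 100
IE = (19.81 − 7.59) / 19.81 × 100
IE = 12.22 / 19.81 × 100 = 61.7 %

61.7 %


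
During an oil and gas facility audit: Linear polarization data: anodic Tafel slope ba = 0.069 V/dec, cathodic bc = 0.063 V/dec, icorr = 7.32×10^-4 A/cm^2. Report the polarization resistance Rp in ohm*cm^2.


Apply the Stern-Geary equation: Rp = ba*bc / (2.303*icorr*(ba+bc))
ba*bc = 0.069*0.063 = 0.004347
ba+bc = 0.132; 2.303*icorr*(ba+bc) = 2.303*7.32×10^-4*0.132 = 2.2252507×10^-4
Rp = 0.004347 / 2.2252507×10^-4 = 19.53 ohm*cm^2

19.53 ohm*cm^2


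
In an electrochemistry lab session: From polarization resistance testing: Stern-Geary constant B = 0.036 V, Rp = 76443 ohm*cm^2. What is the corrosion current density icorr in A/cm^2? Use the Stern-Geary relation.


Apply the Stern-Geary relation: icorr = B / Rp
icorr = 0.036 / 76443 = 4.709×10^-7 A/cm^2

4.709×10^-7 A/cm^2


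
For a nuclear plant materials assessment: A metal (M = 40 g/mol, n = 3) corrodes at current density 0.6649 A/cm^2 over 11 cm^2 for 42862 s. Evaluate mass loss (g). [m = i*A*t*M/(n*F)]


Apply Faraday's law: m = i*A*t*M / (n*F)
Total charge passed Q = i*A*t = 0.6649*11*42862 = 313488.3818 C
m = Q*M/(n*F) = 313488.3818*40/(3*96485) = 43.32119 g

43.32119 g


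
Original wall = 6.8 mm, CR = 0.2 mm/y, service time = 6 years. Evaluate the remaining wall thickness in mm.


Remaining wall = original − CR × time
t = 6.8 − 0.2*6 = 6.8 − 1.2 = 5.6 mm

5.6 mm


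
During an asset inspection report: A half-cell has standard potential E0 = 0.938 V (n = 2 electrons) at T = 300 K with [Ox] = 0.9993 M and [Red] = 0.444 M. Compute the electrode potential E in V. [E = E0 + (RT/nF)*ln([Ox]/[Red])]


Apply the Nernst equation: E = E0 + (RT/nF)*ln([Ox]/[Red])
Step 1: RT/nF = 8.314*300/(2*96485) = 0.01292533 V
Step 2: [Ox]/[Red] = 0.9993/0.444 = 2.250676
Step 3: ln(2.250676) = 0.811231
Step 4: correction = 0.01292533 * 0.811231 = 0.01 V
E = 0.938 + 0.01 = 0.948 V

0.948 V


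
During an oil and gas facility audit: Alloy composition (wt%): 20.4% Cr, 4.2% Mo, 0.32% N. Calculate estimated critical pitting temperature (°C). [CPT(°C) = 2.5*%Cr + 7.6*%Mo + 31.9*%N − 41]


Apply the ASTM G48 empirical CPT estimate: CPT(°C) = 2.5*%Cr + 7.6*%Mo + 31.9*%N − 41
2.5*20.4 = 51; 7.6*4.2 = 31.92; 31.9*0.32 = 10.208
CPT = 51 + 31.92 + 10.208 − 41 = 52.128 °C
Rounded to 0.1 °C: CPT ≈ 52.1 °C

52.1 °C


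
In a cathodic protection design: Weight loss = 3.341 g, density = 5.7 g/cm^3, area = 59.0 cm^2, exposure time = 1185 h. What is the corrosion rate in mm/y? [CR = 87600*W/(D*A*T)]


Apply the mm/y weight-loss relation: CR = 87600 * W / (D * A * T)
Numerator: 87600 * 3.341 = 292671.6
Denominator: 5.7 * 59.0 * 1185 = 398515.5
CR = 292671.6 / 398515.5 = 0.7344 mm/y

0.7344 mm/y


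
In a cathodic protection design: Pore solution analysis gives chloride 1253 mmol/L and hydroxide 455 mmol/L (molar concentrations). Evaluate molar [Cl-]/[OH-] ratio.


Threshold parameter = [Cl-] / [OH-] (molar basis; both in mmol/L, so units cancel)
Ratio = 1253 / 455 = 2.75

2.75


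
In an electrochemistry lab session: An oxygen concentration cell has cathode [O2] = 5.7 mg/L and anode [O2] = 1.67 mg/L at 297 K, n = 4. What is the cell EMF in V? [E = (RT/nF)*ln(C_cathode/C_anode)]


Apply the Nernst concentration-cell relation: E = (RT/nF)*ln(C_cathode/C_anode)
RT/nF = 8.314*297/(4*96485) = 0.00639804 V
ln(5.7/1.67) = 1.22764
E = 0.00639804 * 1.22764 = 0.00785 V

0.00785 V


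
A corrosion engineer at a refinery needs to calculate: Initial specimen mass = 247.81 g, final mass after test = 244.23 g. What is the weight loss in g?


Weight loss = initial − final
WL = 247.81 − 244.23 = 3.58 g

3.58 g


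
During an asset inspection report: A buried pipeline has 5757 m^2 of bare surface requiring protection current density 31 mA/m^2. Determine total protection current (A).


I = area * current density, then convert mA → A (÷1000)
I = 5757 * 31 / 1000 = 178.47 A

178.47 A


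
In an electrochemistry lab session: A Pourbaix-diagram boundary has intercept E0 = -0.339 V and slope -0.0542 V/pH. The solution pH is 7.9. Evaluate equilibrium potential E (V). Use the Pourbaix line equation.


Apply the Pourbaix line equation: E = E0 + slope*pH
E = -0.339 + (-0.0542)*7.9 = -0.339 + (-0.42818) = -0.76718 V
Rounded to 4 decimal places: E = -0.7672 V

-0.7672 V


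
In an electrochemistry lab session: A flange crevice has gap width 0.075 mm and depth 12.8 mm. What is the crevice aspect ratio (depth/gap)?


Aspect ratio = depth / gap
Ratio = 12.8 / 0.075 = 170.7

170.7


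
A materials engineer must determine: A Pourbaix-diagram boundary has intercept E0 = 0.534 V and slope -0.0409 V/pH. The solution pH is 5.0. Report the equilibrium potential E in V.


Apply the Pourbaix line equation: E = E0 + slope*pH
E = 0.534 + (-0.0409)*5.0 = 0.534 + (-0.2045) = 0.3295 V
Rounded to 4 decimal places: E = 0.3295 V

0.3295 V


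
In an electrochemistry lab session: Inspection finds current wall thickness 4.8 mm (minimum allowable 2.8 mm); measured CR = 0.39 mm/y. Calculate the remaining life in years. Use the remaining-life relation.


Apply the remaining-life relation: RL = (t_current − t_min) / CR
RL = (4.8 − 2.8) / 0.39 = 2.0 / 0.39 = 5.1 years

5.1 years


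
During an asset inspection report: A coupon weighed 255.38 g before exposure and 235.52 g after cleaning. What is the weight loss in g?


Weight loss = initial − final
WL = 255.38 − 235.52 = 19.86 g

19.86 g


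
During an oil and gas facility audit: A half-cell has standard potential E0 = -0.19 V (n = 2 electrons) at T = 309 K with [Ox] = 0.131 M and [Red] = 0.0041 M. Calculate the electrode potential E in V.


Apply the Nernst equation: E = E0 + (RT/nF)*ln([Ox]/[Red])
Step 1: RT/nF = 8.314*309/(2*96485) = 0.01331308 V
Step 2: [Ox]/[Red] = 0.131/0.0041 = 31.95122
Step 3: ln(31.95122) = 3.46421
Step 4: correction = 0.01331308 * 3.46421 = 0.0461 V
E = -0.19 + 0.0461 = -0.1439 V

-0.1439 V


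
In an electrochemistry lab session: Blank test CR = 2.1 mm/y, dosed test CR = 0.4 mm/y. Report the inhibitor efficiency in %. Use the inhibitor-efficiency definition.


Apply the inhibitor-efficiency definition: IE = (CR_blank − CR_inh)/CR_blank × 100
IE = (2.1 − 0.4) / 2.1 × 100
IE = 1.7 / 2.1 × 100 = 81.0 %

81.0 %


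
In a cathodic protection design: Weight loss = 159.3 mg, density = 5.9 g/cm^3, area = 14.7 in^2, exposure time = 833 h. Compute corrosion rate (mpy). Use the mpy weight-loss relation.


Apply the mpy weight-loss relation: CR = 534 * W / (D * A * T)
Numerator: 534 * 159.3 = 85066.2
Denominator: 5.9 * 14.7 * 833 = 72246.09
CR = 85066.2 / 72246.09 = 1.177 mpy

1.177 mpy


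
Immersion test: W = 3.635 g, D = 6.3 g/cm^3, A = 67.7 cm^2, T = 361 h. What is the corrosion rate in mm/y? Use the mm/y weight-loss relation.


Apply the mm/y weight-loss relation: CR = 87600 * W / (D * A * T)
Numerator: 87600 * 3.635 = 318426.0
Denominator: 6.3 * 67.7 * 361 = 153970.11
CR = 318426.0 / 153970.11 = 2.068103 mm/y

2.068103 mm/y


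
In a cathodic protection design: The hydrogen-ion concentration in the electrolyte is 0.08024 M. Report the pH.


pH = −log10[H+]
pH = −log10(0.08024) = 1.1

1.1


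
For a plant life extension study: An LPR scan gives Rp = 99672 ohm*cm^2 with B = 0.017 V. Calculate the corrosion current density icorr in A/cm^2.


Apply the Stern-Geary relation: icorr = B / Rp
icorr = 0.017 / 99672 = 1.706×10^-7 A/cm^2

1.706×10^-7 A/cm^2


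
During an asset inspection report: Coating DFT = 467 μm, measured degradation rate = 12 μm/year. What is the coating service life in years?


Service life = thickness / degradation rate
Life = 467 / 12 = 38.9 years

38.9 years


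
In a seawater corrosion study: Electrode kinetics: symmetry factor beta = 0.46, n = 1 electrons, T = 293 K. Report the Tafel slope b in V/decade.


Apply the Tafel slope relation: b = 2.303*R*T/(beta*n*F)
Numerator: 2.303 * 8.314 * 293 = 5610.11
Denominator: 0.46 * 1 * 96485 = 44383.1
b = 5610.11 / 44383.1 = 0.1264 V/decade

0.1264 V/decade


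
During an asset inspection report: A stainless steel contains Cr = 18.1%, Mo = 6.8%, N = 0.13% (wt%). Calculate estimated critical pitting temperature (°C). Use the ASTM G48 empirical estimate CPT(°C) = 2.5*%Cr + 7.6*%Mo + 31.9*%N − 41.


Apply the ASTM G48 empirical CPT estimate: CPT(°C) = 2.5*%Cr + 7.6*%Mo + 31.9*%N − 41
2.5*18.1 = 45.25; 7.6*6.8 = 51.68; 31.9*0.13 = 4.147
CPT = 45.25 + 51.68 + 4.147 − 41 = 60.077 °C
Rounded to 0.1 °C: CPT ≈ 60.1 °C

60.1 °C


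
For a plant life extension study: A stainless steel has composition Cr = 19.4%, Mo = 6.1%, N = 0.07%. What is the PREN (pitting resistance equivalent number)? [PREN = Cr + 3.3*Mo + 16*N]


Apply the PREN formula: PREN = Cr + 3.3*Mo + 16*N
PREN = 19.4 + 3.3*6.1 + 16*0.07
PREN = 19.4 + 20.13 + 1.12 = 40.65

40.65


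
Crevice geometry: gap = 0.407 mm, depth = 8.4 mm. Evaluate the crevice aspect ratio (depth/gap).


Aspect ratio = depth / gap
Ratio = 8.4 / 0.407 = 20.6

20.6


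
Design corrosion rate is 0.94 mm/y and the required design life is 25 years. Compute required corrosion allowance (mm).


Corrosion allowance = CR × design life
CA = 0.94 * 25 = 23.5 mm

23.5 mm


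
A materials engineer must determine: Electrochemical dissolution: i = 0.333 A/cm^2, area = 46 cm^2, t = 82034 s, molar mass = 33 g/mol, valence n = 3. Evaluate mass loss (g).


Apply Faraday's law: m = i*A*t*M / (n*F)
Total charge passed Q = i*A*t = 0.333*46*82034 = 1256596.812 C
m = Q*M/(n*F) = 1256596.812*33/(3*96485) = 143.2613 g

143.2613 g


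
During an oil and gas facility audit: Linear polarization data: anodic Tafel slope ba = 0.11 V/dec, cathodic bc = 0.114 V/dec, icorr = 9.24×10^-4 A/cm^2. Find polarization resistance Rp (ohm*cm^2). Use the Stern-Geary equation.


Apply the Stern-Geary equation: Rp = ba*bc / (2.303*icorr*(ba+bc))
ba*bc = 0.11*0.114 = 0.01254
ba+bc = 0.224; 2.303*icorr*(ba+bc) = 2.303*9.24×10^-4*0.224 = 4.7666573×10^-4
Rp = 0.01254 / 4.7666573×10^-4 = 26.3 ohm*cm^2

26.3 ohm*cm^2


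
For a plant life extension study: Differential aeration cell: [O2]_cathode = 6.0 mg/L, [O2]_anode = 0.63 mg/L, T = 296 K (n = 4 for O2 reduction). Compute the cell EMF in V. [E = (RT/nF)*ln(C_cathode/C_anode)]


Apply the Nernst concentration-cell relation: E = (RT/nF)*ln(C_cathode/C_anode)
RT/nF = 8.314*296/(4*96485) = 0.00637649 V
ln(6.0/0.63) = 2.25379
E = 0.00637649 * 2.25379 = 0.01437 V

0.01437 V


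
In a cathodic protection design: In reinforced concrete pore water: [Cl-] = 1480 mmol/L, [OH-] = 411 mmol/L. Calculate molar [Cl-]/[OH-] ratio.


Threshold parameter = [Cl-] / [OH-] (molar basis; both in mmol/L, so units cancel)
Ratio = 1480 / 411 = 3.6

3.6


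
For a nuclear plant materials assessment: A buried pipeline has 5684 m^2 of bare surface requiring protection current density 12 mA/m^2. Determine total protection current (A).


I = area * current density, then convert mA → A (÷1000)
I = 5684 * 12 / 1000 = 68.21 A

68.21 A


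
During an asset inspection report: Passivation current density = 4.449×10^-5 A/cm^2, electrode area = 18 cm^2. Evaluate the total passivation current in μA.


I = i_pass * A, then convert A → μA (×10^6)
I = 4.449×10^-5 * 18 * 10^6 = 800.82 μA

800.82 μA


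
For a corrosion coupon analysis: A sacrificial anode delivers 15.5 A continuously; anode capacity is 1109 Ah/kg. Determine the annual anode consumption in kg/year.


Annual consumption = current * hours per year / capacity
Rate = 15.5 * 8760 / 1109 = 122.4 kg/year

122.4 kg/year


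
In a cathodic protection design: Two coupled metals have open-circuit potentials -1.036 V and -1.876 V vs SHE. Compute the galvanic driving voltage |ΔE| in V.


Driving voltage is the absolute potential difference.
|ΔE| = |-1.036 − (-1.876)| = 0.84 V

0.84 V


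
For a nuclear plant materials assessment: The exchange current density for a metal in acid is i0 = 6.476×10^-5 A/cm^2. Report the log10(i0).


i0 = 6.476×10^-5 A/cm^2
log10(i0) = -4.189

-4.189


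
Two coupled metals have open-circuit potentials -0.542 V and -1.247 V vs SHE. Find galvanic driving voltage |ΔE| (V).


Driving voltage is the absolute potential difference.
|ΔE| = |-0.542 − (-1.247)| = 0.705 V

0.705 V


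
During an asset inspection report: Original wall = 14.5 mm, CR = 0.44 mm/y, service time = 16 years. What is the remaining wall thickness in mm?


Remaining wall = original − CR × time
t = 14.5 − 0.44*16 = 14.5 − 7.04 = 7.46 mm

7.46 mm


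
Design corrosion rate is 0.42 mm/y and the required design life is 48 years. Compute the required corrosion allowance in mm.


Corrosion allowance = CR × design life
CA = 0.42 * 48 = 20.16 mm

20.16 mm


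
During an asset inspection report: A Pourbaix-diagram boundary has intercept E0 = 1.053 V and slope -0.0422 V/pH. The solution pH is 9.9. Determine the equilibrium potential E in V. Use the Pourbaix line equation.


Apply the Pourbaix line equation: E = E0 + slope*pH
E = 1.053 + (-0.0422)*9.9 = 1.053 + (-0.41778) = 0.63522 V
Rounded to 4 decimal places: E = 0.6352 V

0.6352 V


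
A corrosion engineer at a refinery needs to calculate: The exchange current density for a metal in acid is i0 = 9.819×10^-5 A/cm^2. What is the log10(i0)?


i0 = 9.819×10^-5 A/cm^2
log10(i0) = -4.008

-4.008


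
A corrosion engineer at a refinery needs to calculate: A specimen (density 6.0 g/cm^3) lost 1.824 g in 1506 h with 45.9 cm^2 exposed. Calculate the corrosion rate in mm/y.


Apply the mm/y weight-loss relation: CR = 87600 * W / (D * A * T)
Numerator: 87600 * 1.824 = 159782.4
Denominator: 6.0 * 45.9 * 1506 = 414752.4
CR = 159782.4 / 414752.4 = 0.38525 mm/y

0.38525 mm/y


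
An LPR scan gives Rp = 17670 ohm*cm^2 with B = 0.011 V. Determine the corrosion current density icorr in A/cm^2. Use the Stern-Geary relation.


Apply the Stern-Geary relation: icorr = B / Rp
icorr = 0.011 / 17670 = 6.225×10^-7 A/cm^2

6.225×10^-7 A/cm^2


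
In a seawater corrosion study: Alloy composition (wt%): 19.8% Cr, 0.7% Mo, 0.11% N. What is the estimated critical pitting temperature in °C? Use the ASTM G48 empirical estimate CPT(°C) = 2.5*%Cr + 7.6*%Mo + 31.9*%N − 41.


Apply the ASTM G48 empirical CPT estimate: CPT(°C) = 2.5*%Cr + 7.6*%Mo + 31.9*%N − 41
2.5*19.8 = 49.5; 7.6*0.7 = 5.32; 31.9*0.11 = 3.509
CPT = 49.5 + 5.32 + 3.509 − 41 = 17.329 °C
Rounded to 0.1 °C: CPT ≈ 17.3 °C

17.3 °C


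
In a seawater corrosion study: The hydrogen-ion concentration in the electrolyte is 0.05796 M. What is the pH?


pH = −log10[H+]
pH = −log10(0.05796) = 1.24

1.24


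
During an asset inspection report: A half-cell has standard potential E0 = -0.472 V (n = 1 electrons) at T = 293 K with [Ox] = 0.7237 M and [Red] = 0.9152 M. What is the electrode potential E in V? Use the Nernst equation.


Apply the Nernst equation: E = E0 + (RT/nF)*ln([Ox]/[Red])
Step 1: RT/nF = 8.314*293/(1*96485) = 0.02524747 V
Step 2: [Ox]/[Red] = 0.7237/0.9152 = 0.790756
Step 3: ln(0.790756) = -0.234766
Step 4: correction = 0.02524747 * -0.234766 = -0.0059 V
E = -0.472 + -0.0059 = -0.4779 V

-0.4779 V


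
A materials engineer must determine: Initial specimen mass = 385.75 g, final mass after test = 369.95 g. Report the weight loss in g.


Weight loss = initial − final
WL = 385.75 − 369.95 = 15.8 g

15.8 g


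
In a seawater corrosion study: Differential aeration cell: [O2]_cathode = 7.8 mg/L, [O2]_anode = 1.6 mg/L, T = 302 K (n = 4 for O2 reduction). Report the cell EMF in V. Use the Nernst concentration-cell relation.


Apply the Nernst concentration-cell relation: E = (RT/nF)*ln(C_cathode/C_anode)
RT/nF = 8.314*302/(4*96485) = 0.00650575 V
ln(7.8/1.6) = 1.58412
E = 0.00650575 * 1.58412 = 0.01031 V

0.01031 V


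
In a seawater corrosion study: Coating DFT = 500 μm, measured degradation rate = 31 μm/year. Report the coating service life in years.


Service life = thickness / degradation rate
Life = 500 / 31 = 16.1 years

16.1 years


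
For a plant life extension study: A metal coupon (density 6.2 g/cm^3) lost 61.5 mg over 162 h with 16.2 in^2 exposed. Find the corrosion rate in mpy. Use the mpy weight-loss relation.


Apply the mpy weight-loss relation: CR = 534 * W / (D * A * T)
Numerator: 534 * 61.5 = 32841.0
Denominator: 6.2 * 16.2 * 162 = 16271.28
CR = 32841.0 / 16271.28 = 2.018 mpy

2.018 mpy


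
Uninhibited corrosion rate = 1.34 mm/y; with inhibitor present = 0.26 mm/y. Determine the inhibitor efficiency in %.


Apply the inhibitor-efficiency definition: IE = (CR_blank − CR_inh)/CR_blank × 100
IE = (1.34 − 0.26) / 1.34 × 100
IE = 1.08 / 1.34 × 100 = 80.6 %

80.6 %


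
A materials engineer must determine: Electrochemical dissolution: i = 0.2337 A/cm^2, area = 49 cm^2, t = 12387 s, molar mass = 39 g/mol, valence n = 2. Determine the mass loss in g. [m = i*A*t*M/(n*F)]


Apply Faraday's law: m = i*A*t*M / (n*F)
Total charge passed Q = i*A*t = 0.2337*49*12387 = 141847.2531 C
m = Q*M/(n*F) = 141847.2531*39/(2*96485) = 28.66789 g

28.66789 g


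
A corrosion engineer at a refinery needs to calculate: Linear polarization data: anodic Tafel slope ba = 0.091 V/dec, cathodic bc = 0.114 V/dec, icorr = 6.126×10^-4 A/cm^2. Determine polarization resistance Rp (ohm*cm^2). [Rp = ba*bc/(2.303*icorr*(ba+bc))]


Apply the Stern-Geary equation: Rp = ba*bc / (2.303*icorr*(ba+bc))
ba*bc = 0.091*0.114 = 0.010374
ba+bc = 0.205; 2.303*icorr*(ba+bc) = 2.303*6.126×10^-4*0.205 = 2.8921765×10^-4
Rp = 0.010374 / 2.8921765×10^-4 = 35.9 ohm*cm^2

35.9 ohm*cm^2


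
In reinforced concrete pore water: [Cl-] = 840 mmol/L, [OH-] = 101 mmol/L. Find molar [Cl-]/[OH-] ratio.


Threshold parameter = [Cl-] / [OH-] (molar basis; both in mmol/L, so units cancel)
Ratio = 840 / 101 = 8.32

8.32


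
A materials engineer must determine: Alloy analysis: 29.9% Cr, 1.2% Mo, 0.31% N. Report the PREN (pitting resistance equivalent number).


Apply the PREN formula: PREN = Cr + 3.3*Mo + 16*N
PREN = 29.9 + 3.3*1.2 + 16*0.31
PREN = 29.9 + 3.96 + 4.96 = 38.82

38.82


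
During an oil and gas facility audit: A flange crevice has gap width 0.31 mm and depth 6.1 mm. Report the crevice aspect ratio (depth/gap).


Aspect ratio = depth / gap
Ratio = 6.1 / 0.31 = 19.7

19.7


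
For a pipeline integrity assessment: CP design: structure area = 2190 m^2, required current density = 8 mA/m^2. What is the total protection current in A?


I = area * current density, then convert mA → A (÷1000)
I = 2190 * 8 / 1000 = 17.52 A

17.52 A


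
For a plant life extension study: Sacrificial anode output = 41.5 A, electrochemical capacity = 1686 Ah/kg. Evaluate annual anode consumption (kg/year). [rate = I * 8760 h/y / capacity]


Annual consumption = current * hours per year / capacity
Rate = 41.5 * 8760 / 1686 = 215.6 kg/year

215.6 kg/year


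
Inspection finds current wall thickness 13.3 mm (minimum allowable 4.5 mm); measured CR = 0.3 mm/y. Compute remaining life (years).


Apply the remaining-life relation: RL = (t_current − t_min) / CR
RL = (13.3 − 4.5) / 0.3 = 8.8 / 0.3 = 29.3 years

29.3 years


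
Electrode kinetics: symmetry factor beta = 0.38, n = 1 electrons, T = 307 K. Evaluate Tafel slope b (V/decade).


Apply the Tafel slope relation: b = 2.303*R*T/(beta*n*F)
Numerator: 2.303 * 8.314 * 307 = 5878.17
Denominator: 0.38 * 1 * 96485 = 36664.3
b = 5878.17 / 36664.3 = 0.16 V/decade

0.16 V/decade


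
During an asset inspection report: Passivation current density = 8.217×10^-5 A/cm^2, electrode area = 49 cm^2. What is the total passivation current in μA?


I = i_pass * A, then convert A → μA (×10^6)
I = 8.217×10^-5 * 49 * 10^6 = 4026.33 μA

4026.33 μA


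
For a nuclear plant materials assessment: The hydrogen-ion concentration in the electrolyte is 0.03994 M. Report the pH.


pH = −log10[H+]
pH = −log10(0.03994) = 1.4

1.4


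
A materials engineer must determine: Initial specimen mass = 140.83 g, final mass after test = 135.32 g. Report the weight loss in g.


Weight loss = initial − final
WL = 140.83 − 135.32 = 5.51 g

5.51 g


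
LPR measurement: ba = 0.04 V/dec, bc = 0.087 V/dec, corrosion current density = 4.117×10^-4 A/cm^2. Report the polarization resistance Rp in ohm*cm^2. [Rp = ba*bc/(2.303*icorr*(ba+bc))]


Apply the Stern-Geary equation: Rp = ba*bc / (2.303*icorr*(ba+bc))
ba*bc = 0.04*0.087 = 0.00348
ba+bc = 0.127; 2.303*icorr*(ba+bc) = 2.303*4.117×10^-4*0.127 = 1.2041443×10^-4
Rp = 0.00348 / 1.2041443×10^-4 = 28.9 ohm*cm^2

28.9 ohm*cm^2


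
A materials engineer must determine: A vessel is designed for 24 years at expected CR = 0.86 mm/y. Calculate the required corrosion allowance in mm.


Corrosion allowance = CR × design life
CA = 0.86 * 24 = 20.64 mm

20.64 mm


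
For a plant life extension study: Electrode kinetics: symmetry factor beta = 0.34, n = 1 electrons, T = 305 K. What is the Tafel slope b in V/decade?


Apply the Tafel slope relation: b = 2.303*R*T/(beta*n*F)
Numerator: 2.303 * 8.314 * 305 = 5839.88
Denominator: 0.34 * 1 * 96485 = 32804.9
b = 5839.88 / 32804.9 = 0.178 V/decade

0.178 V/decade


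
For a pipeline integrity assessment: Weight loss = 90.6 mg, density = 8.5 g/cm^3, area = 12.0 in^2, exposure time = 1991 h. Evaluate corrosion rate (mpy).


Apply the mpy weight-loss relation: CR = 534 * W / (D * A * T)
Numerator: 534 * 90.6 = 48380.4
Denominator: 8.5 * 12.0 * 1991 = 203082.0
CR = 48380.4 / 203082.0 = 0.238 mpy

0.238 mpy


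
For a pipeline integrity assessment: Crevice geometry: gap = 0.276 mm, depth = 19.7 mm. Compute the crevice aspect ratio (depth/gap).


Aspect ratio = depth / gap
Ratio = 19.7 / 0.276 = 71.4

71.4


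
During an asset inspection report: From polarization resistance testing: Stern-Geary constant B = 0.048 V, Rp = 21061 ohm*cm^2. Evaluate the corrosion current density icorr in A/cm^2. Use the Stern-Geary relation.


Apply the Stern-Geary relation: icorr = B / Rp
icorr = 0.048 / 21061 = 2.279×10^-6 A/cm^2

2.279×10^-6 A/cm^2
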